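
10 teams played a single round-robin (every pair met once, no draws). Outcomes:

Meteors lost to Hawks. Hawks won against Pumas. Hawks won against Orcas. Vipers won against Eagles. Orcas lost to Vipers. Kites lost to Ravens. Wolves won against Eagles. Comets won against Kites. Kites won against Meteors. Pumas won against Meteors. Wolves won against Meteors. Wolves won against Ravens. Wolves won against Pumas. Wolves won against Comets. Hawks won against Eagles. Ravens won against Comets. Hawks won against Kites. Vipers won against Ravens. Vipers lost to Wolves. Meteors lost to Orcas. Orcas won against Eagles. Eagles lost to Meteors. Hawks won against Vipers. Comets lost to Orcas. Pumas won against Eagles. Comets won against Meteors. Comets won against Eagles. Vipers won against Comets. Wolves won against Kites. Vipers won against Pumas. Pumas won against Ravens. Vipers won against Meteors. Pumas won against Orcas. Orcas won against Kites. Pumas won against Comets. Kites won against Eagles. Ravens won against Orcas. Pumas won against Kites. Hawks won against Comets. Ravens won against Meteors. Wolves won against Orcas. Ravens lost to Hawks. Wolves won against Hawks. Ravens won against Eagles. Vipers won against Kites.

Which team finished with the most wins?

Wolves

Win totals: Kites 2, Eagles 0, Pumas 6, Orcas 4, Vipers 7, Ravens 5, Hawks 8, Meteors 1, Comets 3, Wolves 9.
Wolves leads with 9 wins (next highest: 8).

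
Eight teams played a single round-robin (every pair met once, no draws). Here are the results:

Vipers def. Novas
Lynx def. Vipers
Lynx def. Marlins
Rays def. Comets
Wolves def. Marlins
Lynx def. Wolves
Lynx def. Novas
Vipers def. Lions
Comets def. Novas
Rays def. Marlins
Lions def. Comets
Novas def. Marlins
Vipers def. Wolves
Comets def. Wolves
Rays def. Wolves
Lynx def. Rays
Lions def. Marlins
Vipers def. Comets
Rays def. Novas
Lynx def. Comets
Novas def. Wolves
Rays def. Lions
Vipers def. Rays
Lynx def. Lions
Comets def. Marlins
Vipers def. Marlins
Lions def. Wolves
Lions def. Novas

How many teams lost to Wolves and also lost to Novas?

Wolves beat: Marlins.
Novas beat: Wolves, Marlins.
Both beat: Marlins — 1.

1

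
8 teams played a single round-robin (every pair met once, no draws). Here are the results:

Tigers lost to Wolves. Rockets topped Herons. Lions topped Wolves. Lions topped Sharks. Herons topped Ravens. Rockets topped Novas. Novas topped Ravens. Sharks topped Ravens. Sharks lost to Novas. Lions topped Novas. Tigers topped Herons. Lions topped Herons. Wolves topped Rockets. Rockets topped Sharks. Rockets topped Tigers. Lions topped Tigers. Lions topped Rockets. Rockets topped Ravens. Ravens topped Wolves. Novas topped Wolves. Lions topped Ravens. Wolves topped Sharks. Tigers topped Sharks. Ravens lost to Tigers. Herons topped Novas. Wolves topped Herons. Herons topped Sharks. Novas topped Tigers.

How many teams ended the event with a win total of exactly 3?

Win totals: Ravens 1, Tigers 3, Lions 7, Sharks 1, Novas 4, Wolves 4, Herons 3, Rockets 5.
Exactly 3: Tigers, Herons — 2 teams.

2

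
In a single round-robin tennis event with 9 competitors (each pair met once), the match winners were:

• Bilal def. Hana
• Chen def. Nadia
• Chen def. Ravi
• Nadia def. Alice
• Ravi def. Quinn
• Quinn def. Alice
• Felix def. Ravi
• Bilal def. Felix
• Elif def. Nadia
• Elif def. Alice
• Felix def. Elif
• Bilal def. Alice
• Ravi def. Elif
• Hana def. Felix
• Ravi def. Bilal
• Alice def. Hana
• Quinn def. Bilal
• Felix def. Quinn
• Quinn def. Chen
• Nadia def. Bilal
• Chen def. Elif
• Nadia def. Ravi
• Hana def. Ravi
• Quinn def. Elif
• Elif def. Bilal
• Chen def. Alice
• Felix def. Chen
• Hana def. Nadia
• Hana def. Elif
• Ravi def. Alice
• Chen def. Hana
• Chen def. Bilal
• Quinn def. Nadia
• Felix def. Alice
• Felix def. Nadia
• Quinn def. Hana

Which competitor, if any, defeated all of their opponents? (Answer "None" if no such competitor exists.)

Highest win total is Quinn with 6 (out of 8 possible).
Quinn lost to Felix, Ravi, so no competitor went undefeated.

None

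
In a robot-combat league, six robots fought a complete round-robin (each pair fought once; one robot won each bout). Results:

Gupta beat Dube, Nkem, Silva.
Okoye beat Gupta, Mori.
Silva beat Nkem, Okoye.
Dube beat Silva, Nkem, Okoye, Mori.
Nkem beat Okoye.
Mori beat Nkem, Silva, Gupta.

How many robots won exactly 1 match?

Win totals: Dube 4, Mori 3, Nkem 1, Silva 2, Gupta 3, Okoye 2.
Exactly 1: Nkem — 1 robot.

1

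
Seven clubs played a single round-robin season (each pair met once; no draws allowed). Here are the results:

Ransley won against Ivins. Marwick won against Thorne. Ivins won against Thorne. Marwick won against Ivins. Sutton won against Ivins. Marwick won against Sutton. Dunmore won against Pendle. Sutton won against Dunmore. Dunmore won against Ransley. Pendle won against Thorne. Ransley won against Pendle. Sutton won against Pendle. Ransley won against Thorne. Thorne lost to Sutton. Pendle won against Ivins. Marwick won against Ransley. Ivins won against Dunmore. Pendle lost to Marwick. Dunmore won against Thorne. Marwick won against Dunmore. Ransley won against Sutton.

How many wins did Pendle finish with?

Pendle's results: beat Ivins, Thorne; lost to Dunmore, Marwick, Sutton, Ransley.
That is 2 wins.

2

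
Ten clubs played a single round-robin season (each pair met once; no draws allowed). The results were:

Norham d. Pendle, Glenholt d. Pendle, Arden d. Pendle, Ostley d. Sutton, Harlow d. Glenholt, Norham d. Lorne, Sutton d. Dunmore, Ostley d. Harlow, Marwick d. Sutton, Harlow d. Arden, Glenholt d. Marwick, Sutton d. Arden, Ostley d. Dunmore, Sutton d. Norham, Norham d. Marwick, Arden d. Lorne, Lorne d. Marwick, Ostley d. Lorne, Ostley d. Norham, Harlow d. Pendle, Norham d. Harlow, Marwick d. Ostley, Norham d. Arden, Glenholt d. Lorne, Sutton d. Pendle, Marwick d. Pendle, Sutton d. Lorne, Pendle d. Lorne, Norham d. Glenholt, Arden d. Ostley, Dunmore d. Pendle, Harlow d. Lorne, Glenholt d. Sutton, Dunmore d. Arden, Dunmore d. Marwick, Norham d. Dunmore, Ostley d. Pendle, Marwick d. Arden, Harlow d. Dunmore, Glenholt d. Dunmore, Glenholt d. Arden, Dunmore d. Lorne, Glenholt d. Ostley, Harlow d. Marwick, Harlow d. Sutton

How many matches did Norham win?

Norham's results: beat Marwick, Glenholt, Dunmore, Lorne, Harlow, Arden, Pendle; lost to Sutton, Ostley.
That is 7 wins.

7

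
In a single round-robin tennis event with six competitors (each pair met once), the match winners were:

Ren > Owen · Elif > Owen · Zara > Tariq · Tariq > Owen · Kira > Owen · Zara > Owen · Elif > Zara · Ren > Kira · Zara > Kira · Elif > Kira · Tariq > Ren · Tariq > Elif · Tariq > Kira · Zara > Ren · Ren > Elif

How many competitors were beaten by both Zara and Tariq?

3

Zara beat: Owen, Tariq, Ren, Kira.
Tariq beat: Owen, Elif, Ren, Kira.
Both beat: Owen, Ren, Kira — 3.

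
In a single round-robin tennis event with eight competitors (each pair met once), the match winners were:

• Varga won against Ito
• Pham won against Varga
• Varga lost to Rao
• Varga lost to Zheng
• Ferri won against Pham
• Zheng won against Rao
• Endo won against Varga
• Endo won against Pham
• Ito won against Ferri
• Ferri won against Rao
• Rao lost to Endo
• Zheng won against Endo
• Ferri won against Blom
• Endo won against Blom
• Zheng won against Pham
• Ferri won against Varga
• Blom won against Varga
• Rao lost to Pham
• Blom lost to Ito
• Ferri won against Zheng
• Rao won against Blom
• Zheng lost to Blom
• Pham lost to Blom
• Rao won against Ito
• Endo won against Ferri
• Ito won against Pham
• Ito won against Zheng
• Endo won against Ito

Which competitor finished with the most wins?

Endo

Win totals: Endo 6, Ito 4, Rao 3, Varga 1, Pham 2, Ferri 5, Blom 3, Zheng 4.
Endo leads with 6 wins (next highest: 5).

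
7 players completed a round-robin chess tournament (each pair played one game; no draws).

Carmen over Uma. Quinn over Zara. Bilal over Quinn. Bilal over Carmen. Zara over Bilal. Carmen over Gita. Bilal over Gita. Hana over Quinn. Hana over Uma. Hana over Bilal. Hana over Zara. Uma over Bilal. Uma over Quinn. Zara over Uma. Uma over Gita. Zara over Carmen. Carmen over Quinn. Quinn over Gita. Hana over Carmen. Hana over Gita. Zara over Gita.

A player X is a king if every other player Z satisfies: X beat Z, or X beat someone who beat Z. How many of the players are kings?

Bilal cannot reach Hana in two steps.
Hana reaches everyone (king).
Carmen cannot reach Hana in two steps.
Zara cannot reach Hana in two steps.
Quinn cannot reach Hana in two steps.
Gita cannot reach Bilal, Hana, Carmen, Zara, Quinn, Uma in two steps.
Uma cannot reach Hana in two steps.
Kings: Hana — 1.

1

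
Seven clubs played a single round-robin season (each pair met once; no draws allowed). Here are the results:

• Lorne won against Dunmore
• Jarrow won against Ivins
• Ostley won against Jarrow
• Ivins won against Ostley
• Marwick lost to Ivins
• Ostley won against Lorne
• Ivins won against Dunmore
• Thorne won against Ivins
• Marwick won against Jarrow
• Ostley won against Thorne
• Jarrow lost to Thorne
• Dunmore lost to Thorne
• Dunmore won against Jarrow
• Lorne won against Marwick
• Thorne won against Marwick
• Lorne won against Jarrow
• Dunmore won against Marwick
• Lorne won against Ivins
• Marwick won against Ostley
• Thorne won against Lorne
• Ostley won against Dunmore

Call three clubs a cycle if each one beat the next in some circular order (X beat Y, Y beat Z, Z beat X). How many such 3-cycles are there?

Win totals: Ostley 4, Marwick 2, Jarrow 1, Ivins 3, Lorne 4, Dunmore 2, Thorne 5.
A club with w wins dominates both others in C(w,2) triples; summing gives 6 + 1 + 0 + 3 + 6 + 1 + 10 = 27 transitive triples.
Total triples C(7,3) = 35, so cyclic triples = 35 − 27 = 8.

8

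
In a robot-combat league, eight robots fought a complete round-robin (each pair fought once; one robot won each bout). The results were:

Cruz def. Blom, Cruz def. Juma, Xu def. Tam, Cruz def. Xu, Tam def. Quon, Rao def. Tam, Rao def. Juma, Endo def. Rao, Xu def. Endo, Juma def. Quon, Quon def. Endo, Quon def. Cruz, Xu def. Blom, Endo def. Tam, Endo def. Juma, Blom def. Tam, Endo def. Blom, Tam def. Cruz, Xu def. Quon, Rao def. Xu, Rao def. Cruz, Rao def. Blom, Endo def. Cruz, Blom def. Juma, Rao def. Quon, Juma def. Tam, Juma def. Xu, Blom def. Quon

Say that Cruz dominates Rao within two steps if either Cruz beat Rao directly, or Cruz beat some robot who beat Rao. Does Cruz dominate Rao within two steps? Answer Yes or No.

No

Cruz did not beat Rao directly.
Cruz beat Blom, Juma, Xu, but each of them lost to Rao. No two-step path.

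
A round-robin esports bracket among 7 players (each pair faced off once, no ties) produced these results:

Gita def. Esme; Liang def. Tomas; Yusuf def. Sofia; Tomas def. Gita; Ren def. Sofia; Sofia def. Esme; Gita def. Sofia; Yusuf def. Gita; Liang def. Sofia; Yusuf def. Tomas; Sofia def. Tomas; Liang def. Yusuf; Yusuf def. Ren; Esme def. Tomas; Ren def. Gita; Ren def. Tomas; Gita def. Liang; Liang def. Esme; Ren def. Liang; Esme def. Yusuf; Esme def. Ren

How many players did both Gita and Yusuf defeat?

1

Gita beat: Liang, Esme, Sofia.
Yusuf beat: Gita, Ren, Tomas, Sofia.
Both beat: Sofia — 1.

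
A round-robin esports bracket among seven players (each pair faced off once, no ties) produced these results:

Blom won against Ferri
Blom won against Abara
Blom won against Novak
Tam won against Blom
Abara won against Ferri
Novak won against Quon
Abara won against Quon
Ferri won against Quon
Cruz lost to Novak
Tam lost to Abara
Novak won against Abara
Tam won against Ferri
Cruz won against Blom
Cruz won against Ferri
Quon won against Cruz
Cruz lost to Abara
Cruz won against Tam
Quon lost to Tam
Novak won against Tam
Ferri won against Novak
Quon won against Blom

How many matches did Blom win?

Blom's results: beat Abara, Novak, Ferri; lost to Cruz, Tam, Quon.
That is 3 wins.

3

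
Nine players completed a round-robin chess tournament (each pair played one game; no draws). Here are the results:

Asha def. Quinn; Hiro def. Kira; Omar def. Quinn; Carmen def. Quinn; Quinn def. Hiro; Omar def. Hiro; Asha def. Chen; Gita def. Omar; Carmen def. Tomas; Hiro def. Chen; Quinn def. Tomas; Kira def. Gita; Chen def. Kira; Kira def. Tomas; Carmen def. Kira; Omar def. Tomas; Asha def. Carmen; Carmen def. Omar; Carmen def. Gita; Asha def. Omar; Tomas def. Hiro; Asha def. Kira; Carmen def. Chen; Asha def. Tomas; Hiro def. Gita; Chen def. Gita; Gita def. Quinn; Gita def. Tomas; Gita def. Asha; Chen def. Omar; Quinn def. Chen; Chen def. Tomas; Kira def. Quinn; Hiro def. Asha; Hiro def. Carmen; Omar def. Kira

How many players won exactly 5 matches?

Win totals: Hiro 5, Chen 4, Carmen 6, Kira 3, Tomas 1, Gita 4, Omar 4, Asha 6, Quinn 3.
Exactly 5: Hiro — 1 player.

1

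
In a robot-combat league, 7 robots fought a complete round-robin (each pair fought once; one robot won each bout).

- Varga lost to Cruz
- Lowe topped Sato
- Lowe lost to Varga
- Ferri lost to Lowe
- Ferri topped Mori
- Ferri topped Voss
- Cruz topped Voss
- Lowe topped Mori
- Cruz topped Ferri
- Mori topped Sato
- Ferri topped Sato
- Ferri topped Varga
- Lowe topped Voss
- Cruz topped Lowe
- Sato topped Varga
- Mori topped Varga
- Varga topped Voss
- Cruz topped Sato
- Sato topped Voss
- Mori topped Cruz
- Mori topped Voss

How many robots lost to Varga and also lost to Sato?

1

Varga beat: Voss, Lowe.
Sato beat: Voss, Varga.
Both beat: Voss — 1.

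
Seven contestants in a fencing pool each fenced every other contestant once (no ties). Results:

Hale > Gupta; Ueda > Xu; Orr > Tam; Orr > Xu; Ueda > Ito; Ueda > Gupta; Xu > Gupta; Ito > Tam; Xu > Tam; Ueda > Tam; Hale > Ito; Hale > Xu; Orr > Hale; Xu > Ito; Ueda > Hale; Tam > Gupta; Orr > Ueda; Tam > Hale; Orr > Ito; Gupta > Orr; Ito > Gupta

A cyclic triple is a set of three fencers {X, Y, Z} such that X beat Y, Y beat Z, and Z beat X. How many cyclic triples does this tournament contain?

Win totals: Orr 5, Xu 3, Ueda 5, Tam 2, Hale 3, Gupta 1, Ito 2.
A fencer with w wins dominates both others in C(w,2) triples; summing gives 10 + 3 + 10 + 1 + 3 + 0 + 1 = 28 transitive triples.
Total triples C(7,3) = 35, so cyclic triples = 35 − 28 = 7.

7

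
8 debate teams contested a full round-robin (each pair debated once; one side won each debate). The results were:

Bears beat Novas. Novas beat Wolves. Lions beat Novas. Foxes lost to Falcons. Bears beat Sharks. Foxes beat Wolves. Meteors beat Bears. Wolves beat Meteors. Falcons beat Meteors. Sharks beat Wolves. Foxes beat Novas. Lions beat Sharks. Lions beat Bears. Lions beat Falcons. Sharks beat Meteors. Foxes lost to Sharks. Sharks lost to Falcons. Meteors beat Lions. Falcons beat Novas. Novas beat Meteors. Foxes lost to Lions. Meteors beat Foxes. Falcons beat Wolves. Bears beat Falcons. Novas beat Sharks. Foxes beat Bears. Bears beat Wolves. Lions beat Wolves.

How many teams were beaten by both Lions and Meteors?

2

Lions beat: Falcons, Foxes, Novas, Bears, Sharks, Wolves.
Meteors beat: Foxes, Lions, Bears.
Both beat: Foxes, Bears — 2.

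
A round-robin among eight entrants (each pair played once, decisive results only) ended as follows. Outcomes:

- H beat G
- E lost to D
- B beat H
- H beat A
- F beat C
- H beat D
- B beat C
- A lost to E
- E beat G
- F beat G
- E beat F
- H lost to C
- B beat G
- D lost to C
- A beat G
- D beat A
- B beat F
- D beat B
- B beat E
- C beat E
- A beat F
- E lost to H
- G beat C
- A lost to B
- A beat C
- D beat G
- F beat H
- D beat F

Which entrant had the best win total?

B

Win totals: A 3, B 6, C 3, D 5, E 3, F 3, G 1, H 4.
B leads with 6 wins (next highest: 5).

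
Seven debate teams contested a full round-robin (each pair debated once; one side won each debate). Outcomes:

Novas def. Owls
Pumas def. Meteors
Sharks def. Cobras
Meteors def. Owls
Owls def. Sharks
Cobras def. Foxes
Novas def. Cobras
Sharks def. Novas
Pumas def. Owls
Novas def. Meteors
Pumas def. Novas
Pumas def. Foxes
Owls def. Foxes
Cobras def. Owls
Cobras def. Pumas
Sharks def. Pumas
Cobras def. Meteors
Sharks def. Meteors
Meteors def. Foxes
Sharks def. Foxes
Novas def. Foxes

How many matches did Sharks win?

Sharks' results: beat Pumas, Cobras, Novas, Meteors, Foxes; lost to Owls.
That is 5 wins.

5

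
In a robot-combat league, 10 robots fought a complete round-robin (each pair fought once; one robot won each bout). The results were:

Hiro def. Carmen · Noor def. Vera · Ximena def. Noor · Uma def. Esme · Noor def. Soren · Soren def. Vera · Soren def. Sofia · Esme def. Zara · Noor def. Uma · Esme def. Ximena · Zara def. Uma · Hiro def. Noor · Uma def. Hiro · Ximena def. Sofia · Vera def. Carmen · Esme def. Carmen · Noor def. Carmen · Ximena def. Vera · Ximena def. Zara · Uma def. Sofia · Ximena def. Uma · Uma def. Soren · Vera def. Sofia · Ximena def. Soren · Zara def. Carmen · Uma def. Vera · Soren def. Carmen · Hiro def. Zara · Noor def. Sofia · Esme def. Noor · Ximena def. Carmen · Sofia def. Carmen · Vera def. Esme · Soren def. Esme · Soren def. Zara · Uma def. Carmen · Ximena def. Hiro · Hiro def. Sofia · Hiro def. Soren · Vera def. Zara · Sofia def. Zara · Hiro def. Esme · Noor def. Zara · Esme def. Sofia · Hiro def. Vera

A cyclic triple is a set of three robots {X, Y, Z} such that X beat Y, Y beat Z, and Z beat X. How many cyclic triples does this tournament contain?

13

Win totals: Hiro 7, Ximena 8, Zara 2, Carmen 0, Esme 5, Sofia 2, Noor 6, Vera 4, Uma 6, Soren 5.
A robot with w wins dominates both others in C(w,2) triples; summing gives 21 + 28 + 1 + 0 + 10 + 1 + 15 + 6 + 15 + 10 = 107 transitive triples.
Total triples C(10,3) = 120, so cyclic triples = 120 − 107 = 13.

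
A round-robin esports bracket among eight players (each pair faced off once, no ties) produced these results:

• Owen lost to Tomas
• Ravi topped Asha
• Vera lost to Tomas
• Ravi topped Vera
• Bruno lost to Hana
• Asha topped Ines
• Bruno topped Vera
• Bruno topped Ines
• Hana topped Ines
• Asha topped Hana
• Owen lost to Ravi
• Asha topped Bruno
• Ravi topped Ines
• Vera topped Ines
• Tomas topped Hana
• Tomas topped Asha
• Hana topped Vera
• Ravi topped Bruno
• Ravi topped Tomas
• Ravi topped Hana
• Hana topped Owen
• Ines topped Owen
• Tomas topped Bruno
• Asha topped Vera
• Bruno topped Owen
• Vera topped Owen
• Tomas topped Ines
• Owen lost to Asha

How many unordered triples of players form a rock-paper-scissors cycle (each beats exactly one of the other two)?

0

Win totals: Hana 4, Asha 5, Ines 1, Bruno 3, Tomas 6, Ravi 7, Owen 0, Vera 2.
A player with w wins dominates both others in C(w,2) triples; summing gives 6 + 10 + 0 + 3 + 15 + 21 + 0 + 1 = 56 transitive triples.
Total triples C(8,3) = 56, so cyclic triples = 56 − 56 = 0.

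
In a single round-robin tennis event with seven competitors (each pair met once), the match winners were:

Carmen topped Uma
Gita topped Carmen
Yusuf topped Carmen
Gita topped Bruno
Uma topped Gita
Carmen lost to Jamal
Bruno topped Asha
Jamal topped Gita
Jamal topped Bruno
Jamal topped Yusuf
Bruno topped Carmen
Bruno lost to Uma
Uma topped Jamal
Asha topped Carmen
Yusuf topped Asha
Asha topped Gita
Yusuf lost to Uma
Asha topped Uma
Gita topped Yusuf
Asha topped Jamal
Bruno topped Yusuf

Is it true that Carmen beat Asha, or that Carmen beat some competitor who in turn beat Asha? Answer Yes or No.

Carmen did not beat Asha directly.
Carmen beat Uma, but each of them lost to Asha. No two-step path.

No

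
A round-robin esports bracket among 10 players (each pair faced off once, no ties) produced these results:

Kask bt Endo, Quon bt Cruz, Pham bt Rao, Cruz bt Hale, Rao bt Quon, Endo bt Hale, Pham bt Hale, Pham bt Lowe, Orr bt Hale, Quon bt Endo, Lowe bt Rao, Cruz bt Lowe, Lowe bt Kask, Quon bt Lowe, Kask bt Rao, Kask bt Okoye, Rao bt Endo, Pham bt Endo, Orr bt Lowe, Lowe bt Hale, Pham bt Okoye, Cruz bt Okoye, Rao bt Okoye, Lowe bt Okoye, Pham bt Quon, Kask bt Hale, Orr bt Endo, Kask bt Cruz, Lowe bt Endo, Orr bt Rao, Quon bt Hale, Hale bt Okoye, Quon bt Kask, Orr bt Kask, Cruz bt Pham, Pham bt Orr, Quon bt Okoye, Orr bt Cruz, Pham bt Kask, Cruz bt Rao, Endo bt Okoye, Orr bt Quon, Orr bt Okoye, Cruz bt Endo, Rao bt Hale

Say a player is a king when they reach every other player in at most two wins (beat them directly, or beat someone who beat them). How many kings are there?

3

Rao cannot reach Orr, Pham in two steps.
Lowe cannot reach Orr, Pham in two steps.
Okoye cannot reach Rao, Lowe, Orr, Pham, Endo, Quon, Hale, Kask, Cruz in two steps.
Orr reaches everyone (king).
Pham reaches everyone (king).
Endo cannot reach Rao, Lowe, Orr, Pham, Quon, Kask, Cruz in two steps.
Quon cannot reach Orr in two steps.
Hale cannot reach Rao, Lowe, Orr, Pham, Endo, Quon, Kask, Cruz in two steps.
Kask cannot reach Orr in two steps.
Cruz reaches everyone (king).
Kings: Orr, Pham, Cruz — 3.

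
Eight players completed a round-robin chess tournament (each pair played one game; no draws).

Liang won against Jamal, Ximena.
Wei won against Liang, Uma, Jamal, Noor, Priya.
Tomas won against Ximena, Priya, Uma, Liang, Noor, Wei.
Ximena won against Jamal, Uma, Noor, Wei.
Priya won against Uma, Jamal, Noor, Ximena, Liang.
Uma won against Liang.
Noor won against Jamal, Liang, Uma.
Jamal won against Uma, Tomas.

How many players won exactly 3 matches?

1

Win totals: Ximena 4, Uma 1, Priya 5, Tomas 6, Wei 5, Jamal 2, Liang 2, Noor 3.
Exactly 3: Noor — 1 player.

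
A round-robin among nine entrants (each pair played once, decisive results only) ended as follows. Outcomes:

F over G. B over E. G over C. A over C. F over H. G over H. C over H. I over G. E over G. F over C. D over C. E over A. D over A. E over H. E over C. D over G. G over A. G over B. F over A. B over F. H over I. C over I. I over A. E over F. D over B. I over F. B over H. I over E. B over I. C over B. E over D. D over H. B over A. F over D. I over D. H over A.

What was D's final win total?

5

D's results: beat A, B, C, G, H; lost to E, F, I.
That is 5 wins.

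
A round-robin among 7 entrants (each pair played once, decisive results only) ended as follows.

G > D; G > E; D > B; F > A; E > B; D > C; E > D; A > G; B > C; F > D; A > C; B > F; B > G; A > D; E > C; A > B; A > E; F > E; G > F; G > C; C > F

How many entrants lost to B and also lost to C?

B beat: C, F, G.
C beat: F.
Both beat: F — 1.

1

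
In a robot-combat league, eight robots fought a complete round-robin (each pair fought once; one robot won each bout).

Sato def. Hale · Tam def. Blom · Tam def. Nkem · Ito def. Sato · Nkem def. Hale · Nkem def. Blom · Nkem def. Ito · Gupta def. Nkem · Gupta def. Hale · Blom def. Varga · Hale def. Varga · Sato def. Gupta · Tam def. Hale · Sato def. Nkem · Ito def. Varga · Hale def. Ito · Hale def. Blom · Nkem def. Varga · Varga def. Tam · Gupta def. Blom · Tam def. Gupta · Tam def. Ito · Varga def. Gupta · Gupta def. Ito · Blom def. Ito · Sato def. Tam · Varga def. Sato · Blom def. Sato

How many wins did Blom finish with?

Blom's results: beat Ito, Varga, Sato; lost to Gupta, Nkem, Hale, Tam.
That is 3 wins.

3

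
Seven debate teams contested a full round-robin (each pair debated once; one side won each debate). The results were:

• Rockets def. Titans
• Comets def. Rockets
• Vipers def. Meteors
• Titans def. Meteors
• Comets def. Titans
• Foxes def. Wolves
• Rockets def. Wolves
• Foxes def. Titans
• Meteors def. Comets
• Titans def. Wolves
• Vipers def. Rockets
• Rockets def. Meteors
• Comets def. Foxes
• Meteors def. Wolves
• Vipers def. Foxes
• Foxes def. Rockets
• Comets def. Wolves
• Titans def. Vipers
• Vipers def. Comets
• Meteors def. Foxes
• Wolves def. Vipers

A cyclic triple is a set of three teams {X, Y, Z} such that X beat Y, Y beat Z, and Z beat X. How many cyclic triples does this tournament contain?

11

Win totals: Foxes 3, Rockets 3, Comets 4, Titans 3, Wolves 1, Meteors 3, Vipers 4.
A team with w wins dominates both others in C(w,2) triples; summing gives 3 + 3 + 6 + 3 + 0 + 3 + 6 = 24 transitive triples.
Total triples C(7,3) = 35, so cyclic triples = 35 − 24 = 11.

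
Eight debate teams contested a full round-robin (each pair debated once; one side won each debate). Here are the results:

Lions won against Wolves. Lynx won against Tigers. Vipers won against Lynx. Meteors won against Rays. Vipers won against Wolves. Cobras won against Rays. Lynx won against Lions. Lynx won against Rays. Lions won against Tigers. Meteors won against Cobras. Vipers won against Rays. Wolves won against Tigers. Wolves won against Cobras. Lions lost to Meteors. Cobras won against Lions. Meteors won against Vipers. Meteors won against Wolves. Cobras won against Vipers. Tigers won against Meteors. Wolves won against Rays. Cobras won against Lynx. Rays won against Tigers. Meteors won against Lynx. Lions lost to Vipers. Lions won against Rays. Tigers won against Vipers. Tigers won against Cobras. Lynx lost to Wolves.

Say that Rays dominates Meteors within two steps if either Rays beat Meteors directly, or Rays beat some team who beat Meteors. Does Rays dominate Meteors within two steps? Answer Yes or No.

Rays did not beat Meteors directly.
Rays beat Tigers. Of those, Tigers beat Meteors.

Yes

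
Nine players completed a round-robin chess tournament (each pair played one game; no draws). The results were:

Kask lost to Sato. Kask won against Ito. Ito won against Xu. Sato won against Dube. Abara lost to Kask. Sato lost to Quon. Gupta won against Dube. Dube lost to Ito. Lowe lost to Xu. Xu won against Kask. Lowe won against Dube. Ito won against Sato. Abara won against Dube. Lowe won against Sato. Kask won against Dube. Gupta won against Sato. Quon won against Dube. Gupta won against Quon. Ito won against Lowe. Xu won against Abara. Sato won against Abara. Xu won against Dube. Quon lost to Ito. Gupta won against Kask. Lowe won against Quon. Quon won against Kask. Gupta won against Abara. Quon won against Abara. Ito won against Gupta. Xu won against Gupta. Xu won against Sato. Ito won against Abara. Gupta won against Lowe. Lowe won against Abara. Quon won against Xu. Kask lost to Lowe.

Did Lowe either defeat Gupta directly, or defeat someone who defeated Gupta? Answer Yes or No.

Lowe did not beat Gupta directly.
Lowe beat Quon, Sato, Dube, Abara, Kask, but each of them lost to Gupta. No two-step path.

No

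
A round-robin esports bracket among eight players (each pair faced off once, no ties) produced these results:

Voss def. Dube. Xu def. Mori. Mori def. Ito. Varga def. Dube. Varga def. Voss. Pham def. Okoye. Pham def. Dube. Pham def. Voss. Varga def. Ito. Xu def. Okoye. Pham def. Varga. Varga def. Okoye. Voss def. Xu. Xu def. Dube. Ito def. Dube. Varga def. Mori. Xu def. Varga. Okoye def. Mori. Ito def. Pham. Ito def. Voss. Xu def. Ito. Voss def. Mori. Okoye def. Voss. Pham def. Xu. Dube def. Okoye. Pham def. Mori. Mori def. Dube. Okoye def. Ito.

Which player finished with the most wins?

Win totals: Okoye 3, Mori 2, Xu 5, Varga 5, Pham 6, Dube 1, Voss 3, Ito 3.
Pham leads with 6 wins (next highest: 5).

Pham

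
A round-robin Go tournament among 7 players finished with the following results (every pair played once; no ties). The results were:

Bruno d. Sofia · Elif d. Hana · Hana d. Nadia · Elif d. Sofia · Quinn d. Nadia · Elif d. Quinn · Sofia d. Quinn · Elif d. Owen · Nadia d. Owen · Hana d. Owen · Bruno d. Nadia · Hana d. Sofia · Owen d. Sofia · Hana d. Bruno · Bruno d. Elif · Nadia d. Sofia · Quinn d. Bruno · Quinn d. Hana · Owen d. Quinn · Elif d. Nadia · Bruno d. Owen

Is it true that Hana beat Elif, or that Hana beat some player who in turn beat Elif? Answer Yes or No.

Yes

Hana did not beat Elif directly.
Hana beat Sofia, Bruno, Nadia, Owen. Of those, Bruno beat Elif.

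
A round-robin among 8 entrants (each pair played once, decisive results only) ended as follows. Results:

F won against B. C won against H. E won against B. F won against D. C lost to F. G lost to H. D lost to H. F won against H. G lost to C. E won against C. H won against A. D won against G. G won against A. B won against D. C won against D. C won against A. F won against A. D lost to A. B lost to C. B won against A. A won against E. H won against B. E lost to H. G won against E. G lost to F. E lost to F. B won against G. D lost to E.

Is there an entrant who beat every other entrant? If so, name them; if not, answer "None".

F

F has 7 wins out of 7 opponents — a perfect record.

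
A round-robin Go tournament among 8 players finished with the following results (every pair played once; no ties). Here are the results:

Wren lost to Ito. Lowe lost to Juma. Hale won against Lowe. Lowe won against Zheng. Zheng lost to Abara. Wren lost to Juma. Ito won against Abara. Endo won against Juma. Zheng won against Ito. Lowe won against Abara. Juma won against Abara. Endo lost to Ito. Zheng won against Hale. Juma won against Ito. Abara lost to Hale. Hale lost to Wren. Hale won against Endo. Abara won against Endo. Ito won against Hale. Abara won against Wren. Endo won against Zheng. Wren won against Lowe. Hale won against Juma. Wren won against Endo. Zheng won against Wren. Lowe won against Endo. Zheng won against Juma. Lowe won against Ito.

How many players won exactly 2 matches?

1

Win totals: Wren 3, Abara 3, Ito 4, Endo 2, Juma 4, Hale 4, Lowe 4, Zheng 4.
Exactly 2: Endo — 1 player.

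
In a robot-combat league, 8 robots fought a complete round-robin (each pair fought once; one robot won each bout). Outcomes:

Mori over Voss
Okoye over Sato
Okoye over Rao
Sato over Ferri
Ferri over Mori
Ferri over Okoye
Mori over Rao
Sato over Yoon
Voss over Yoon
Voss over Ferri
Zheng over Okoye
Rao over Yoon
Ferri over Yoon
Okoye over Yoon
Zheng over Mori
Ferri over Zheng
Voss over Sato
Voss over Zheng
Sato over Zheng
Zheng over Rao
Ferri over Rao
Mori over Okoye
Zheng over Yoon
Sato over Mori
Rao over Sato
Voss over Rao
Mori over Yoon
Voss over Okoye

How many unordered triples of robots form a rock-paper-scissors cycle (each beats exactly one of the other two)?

Win totals: Sato 4, Ferri 5, Yoon 0, Mori 4, Zheng 4, Rao 2, Okoye 3, Voss 6.
A robot with w wins dominates both others in C(w,2) triples; summing gives 6 + 10 + 0 + 6 + 6 + 1 + 3 + 15 = 47 transitive triples.
Total triples C(8,3) = 56, so cyclic triples = 56 − 47 = 9.

9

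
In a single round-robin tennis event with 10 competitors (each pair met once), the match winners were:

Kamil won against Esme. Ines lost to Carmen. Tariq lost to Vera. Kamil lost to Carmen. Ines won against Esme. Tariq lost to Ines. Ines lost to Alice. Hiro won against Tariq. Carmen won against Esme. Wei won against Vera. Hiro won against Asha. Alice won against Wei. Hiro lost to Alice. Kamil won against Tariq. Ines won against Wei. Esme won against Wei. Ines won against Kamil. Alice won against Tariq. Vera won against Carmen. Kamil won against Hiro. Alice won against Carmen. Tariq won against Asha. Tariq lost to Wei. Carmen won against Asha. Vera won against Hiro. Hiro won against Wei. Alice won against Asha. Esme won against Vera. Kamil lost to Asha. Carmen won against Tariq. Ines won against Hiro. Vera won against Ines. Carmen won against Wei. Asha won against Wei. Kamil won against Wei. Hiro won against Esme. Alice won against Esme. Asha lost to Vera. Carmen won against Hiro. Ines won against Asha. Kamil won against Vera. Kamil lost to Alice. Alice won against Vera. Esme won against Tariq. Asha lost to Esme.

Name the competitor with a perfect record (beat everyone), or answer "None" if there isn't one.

Alice has 9 wins out of 9 opponents — a perfect record.

Alice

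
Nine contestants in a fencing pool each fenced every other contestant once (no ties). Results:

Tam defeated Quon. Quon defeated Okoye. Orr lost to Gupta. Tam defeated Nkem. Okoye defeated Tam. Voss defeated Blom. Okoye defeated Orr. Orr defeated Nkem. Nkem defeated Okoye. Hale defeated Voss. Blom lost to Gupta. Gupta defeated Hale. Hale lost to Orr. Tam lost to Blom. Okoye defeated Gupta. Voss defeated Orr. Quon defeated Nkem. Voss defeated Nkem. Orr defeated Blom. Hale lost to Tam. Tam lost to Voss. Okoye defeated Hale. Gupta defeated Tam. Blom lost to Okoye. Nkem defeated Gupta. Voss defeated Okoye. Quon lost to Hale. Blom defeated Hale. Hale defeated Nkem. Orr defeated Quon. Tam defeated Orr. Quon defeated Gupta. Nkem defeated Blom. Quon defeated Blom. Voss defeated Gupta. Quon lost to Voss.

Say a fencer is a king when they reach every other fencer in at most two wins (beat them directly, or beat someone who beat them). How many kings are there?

5

Tam reaches everyone (king).
Nkem cannot reach Quon, Voss in two steps.
Okoye reaches everyone (king).
Quon cannot reach Voss in two steps.
Orr reaches everyone (king).
Blom cannot reach Okoye, Gupta in two steps.
Voss reaches everyone (king).
Hale reaches everyone (king).
Gupta cannot reach Okoye in two steps.
Kings: Tam, Okoye, Orr, Voss, Hale — 5.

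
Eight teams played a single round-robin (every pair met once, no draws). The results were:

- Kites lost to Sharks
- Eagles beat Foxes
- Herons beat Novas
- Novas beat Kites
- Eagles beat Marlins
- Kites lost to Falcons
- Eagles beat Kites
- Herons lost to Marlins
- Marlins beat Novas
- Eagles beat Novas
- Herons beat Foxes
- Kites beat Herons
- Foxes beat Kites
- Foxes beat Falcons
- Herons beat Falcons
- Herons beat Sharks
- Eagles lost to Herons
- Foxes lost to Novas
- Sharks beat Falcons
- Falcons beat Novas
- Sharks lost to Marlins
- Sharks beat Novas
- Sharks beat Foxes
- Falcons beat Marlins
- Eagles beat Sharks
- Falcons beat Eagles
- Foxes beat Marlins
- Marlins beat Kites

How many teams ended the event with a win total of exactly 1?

Win totals: Foxes 3, Eagles 5, Herons 5, Kites 1, Falcons 4, Marlins 4, Novas 2, Sharks 4.
Exactly 1: Kites — 1 team.

1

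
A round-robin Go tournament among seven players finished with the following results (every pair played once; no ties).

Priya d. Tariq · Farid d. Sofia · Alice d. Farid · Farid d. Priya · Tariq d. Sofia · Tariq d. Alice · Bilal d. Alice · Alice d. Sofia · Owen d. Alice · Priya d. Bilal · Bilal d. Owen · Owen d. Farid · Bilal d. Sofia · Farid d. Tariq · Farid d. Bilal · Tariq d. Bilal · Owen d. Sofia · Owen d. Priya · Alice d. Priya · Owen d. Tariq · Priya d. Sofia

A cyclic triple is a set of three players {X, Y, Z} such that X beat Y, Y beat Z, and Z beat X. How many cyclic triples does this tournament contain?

Win totals: Sofia 0, Farid 4, Owen 5, Bilal 3, Tariq 3, Priya 3, Alice 3.
A player with w wins dominates both others in C(w,2) triples; summing gives 0 + 6 + 10 + 3 + 3 + 3 + 3 = 28 transitive triples.
Total triples C(7,3) = 35, so cyclic triples = 35 − 28 = 7.

7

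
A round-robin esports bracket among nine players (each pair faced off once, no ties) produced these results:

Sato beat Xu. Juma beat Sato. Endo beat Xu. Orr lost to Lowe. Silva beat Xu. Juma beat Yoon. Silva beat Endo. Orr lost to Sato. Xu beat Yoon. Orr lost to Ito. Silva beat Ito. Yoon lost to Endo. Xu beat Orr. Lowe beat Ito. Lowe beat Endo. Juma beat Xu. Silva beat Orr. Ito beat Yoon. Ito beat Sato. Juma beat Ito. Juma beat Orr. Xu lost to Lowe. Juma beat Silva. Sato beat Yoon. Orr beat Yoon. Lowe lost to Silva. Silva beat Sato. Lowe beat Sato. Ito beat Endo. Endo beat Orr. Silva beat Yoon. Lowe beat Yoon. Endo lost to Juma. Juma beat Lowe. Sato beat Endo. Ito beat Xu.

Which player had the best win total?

Win totals: Silva 7, Endo 3, Sato 4, Yoon 0, Juma 8, Lowe 6, Xu 2, Orr 1, Ito 5.
Juma leads with 8 wins (next highest: 7).

Juma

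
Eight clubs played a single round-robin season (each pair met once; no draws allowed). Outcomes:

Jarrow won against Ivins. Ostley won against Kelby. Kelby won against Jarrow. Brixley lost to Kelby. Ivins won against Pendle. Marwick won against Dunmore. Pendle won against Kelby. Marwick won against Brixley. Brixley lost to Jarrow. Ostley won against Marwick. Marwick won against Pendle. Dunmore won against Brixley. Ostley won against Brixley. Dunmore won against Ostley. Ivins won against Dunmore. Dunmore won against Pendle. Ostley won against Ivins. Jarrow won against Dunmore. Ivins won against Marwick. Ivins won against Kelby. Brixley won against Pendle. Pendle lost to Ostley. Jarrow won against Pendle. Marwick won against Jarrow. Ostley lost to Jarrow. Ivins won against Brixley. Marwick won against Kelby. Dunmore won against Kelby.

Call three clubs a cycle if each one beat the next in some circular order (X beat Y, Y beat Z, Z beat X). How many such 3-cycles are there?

9

Win totals: Marwick 5, Ivins 5, Pendle 1, Dunmore 4, Ostley 5, Kelby 2, Brixley 1, Jarrow 5.
A club with w wins dominates both others in C(w,2) triples; summing gives 10 + 10 + 0 + 6 + 10 + 1 + 0 + 10 = 47 transitive triples.
Total triples C(8,3) = 56, so cyclic triples = 56 − 47 = 9.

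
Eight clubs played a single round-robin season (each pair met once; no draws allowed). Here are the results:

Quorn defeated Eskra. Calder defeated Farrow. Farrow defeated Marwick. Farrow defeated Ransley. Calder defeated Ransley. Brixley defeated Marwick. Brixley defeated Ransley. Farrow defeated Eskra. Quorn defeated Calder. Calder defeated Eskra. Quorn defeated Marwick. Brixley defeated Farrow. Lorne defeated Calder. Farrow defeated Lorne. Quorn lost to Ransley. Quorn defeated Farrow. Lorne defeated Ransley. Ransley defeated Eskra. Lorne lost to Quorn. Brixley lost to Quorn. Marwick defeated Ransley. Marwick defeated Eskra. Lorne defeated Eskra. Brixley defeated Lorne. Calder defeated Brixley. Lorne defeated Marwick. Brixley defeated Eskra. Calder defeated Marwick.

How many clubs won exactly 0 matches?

Win totals: Ransley 2, Farrow 4, Marwick 2, Calder 5, Eskra 0, Quorn 6, Lorne 4, Brixley 5.
Exactly 0: Eskra — 1 club.

1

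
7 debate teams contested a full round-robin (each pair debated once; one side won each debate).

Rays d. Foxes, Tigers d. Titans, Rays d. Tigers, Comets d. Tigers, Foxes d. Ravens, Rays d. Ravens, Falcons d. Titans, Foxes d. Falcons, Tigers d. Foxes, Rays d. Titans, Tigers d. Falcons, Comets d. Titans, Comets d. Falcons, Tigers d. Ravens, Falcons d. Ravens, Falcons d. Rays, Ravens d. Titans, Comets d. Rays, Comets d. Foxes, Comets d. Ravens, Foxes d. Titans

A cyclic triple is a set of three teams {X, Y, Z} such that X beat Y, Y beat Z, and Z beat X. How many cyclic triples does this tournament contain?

2

Win totals: Tigers 4, Comets 6, Ravens 1, Titans 0, Falcons 3, Foxes 3, Rays 4.
A team with w wins dominates both others in C(w,2) triples; summing gives 6 + 15 + 0 + 0 + 3 + 3 + 6 = 33 transitive triples.
Total triples C(7,3) = 35, so cyclic triples = 35 − 33 = 2.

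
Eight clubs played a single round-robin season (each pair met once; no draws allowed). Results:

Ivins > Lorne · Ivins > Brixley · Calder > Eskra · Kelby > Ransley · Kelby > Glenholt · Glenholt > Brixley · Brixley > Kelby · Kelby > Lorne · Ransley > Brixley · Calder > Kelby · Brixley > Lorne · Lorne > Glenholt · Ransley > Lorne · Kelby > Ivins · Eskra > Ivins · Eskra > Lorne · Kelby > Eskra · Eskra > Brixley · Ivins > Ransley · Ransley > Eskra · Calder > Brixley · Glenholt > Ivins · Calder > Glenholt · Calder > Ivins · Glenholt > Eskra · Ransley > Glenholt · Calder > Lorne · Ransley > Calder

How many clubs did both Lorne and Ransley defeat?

1

Lorne beat: Glenholt.
Ransley beat: Eskra, Brixley, Glenholt, Calder, Lorne.
Both beat: Glenholt — 1.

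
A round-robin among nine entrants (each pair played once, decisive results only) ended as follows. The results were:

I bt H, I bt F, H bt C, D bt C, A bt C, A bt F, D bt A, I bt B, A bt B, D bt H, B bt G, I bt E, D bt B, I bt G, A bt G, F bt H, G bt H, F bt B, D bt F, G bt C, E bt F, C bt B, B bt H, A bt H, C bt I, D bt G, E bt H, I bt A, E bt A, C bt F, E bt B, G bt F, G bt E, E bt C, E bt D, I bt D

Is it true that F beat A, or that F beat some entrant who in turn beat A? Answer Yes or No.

F did not beat A directly.
F beat B, H, but each of them lost to A. No two-step path.

No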